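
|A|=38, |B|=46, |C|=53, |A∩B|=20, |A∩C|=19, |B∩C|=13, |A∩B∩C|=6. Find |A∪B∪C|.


|A∪B∪C| = 38+46+53-20-19-13+6 = 91

|A∪B∪C| = 91


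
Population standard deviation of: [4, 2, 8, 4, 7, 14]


Mean = 39/6 = 13/2
  (4-13/2)²=25/4
  (2-13/2)²=81/4
  (8-13/2)²=9/4
  (4-13/2)²=25/4
  (7-13/2)²=1/4
  (14-13/2)²=225/4
Σ(x-μ)² = 183/2
σ² = (183/2)/6 = 61/4

σ = √(61/4) ≈ 3.9051


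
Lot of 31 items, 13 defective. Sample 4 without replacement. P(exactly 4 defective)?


Hypergeometric: C(13,4)×C(18,0)/C(31,4)
= 715×1/31465 = 143/6293

P(X=4) = 143/6293 ≈ 2.27%


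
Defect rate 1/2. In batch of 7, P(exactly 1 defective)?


Binomial: P(X=1) = C(7,1)×p^1×(1-p)^6
= 7 × 1/2 × 1/64 = 7/128

P(X=1) = 7/128 ≈ 5.47%


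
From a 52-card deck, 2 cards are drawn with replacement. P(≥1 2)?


P(not a 2) = 48/52 = 12/13
P(none in 2 draws) = (12/13)^2 = 144/169
P(≥1 2) = 1 - 144/169 = 25/169

P = 25/169 ≈ 14.79%


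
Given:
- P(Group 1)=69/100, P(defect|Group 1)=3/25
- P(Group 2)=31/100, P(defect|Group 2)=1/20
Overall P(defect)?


P(B) = Σ P(B|Aᵢ)×P(Aᵢ)
  3/25×69/100 = 207/2500
  1/20×31/100 = 31/2000
Sum = 983/10000

P(defect) = 983/10000 ≈ 9.83%


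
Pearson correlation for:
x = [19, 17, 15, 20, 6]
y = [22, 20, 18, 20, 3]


n=5, Σx=77, Σy=83, Σxy=1446, Σx²=1311, Σy²=1617
r = (5×1446 - 77×83)/√((5×1311 - 77²)(5×1617 - 83²))
= 839/√(626×1196) = 839/√748696 ≈ 839/865.2722 ≈ 0.9696

r ≈ 0.9696


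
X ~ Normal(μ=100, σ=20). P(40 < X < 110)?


z₁=(40-100)/20=-3.0, z₂=(110-100)/20=0.5
P = Φ(0.5) - Φ(-3.0) = 0.691462 - 0.001350 = 0.690112 ≈ 0.6901

P(40 < X < 110) ≈ 0.6901


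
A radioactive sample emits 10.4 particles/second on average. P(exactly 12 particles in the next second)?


Poisson(λ=10.4): P(X=12) = e^(-λ)×λ^k/k!
= e^(-10.4) × 10.4^12 / 12!
≈ 3.043248301e-05 × 1.60103221857e+12 / 479001600 ≈ 0.101719

P(X=12) ≈ 0.101719 ≈ 10.17%


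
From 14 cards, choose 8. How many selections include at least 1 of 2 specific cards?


Complement: C(14,8) - C(12,8) = 3003 - 495 = 2508

2508


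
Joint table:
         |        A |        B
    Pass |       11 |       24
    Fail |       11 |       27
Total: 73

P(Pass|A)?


P(Pass|A) = 11/(11+11) = 11/22 = 1/2

P = 1/2 ≈ 50.00%


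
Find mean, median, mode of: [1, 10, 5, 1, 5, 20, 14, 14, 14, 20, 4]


Sorted: [1, 1, 4, 5, 5, 10, 14, 14, 14, 20, 20]
Mean = 108/11
Median = 10
Freq: {1: 2, 10: 1, 5: 2, 20: 2, 14: 3, 4: 1}
Mode: [14]

Mean=108/11, Median=10, Mode=14


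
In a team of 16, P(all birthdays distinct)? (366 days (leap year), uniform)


P(all different) = Π(366-i)/366 for i=0..15
= (366/366)×(365/366)×...×(351/366)
= 0.717059

P ≈ 0.7171 ≈ 71.71%


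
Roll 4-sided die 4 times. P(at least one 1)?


P(no 1)^4 = (3/4)^4 = 81/256
P(≥1) = 1 - 81/256 = 175/256

P = 175/256 ≈ 68.36%


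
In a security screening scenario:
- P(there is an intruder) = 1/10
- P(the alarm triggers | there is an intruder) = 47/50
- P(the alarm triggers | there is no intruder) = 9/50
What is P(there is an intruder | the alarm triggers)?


Using Bayes' theorem:
P(A|B) = P(B|A)·P(A) / P(B)

P(the alarm triggers) = 47/50 × 1/10 + 9/50 × 9/10
= 47/500 + 81/500 = 32/125

P(there is an intruder|the alarm triggers) = (47/500) / (32/125) = 47/128

P(there is an intruder|the alarm triggers) = 47/128 ≈ 36.72%


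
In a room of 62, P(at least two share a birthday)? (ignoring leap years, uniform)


P(all different) = Π(365-i)/365 for i=0..61
= 0.004090
P(match) = 1 - 0.004090 = 0.995910

P ≈ 0.9959 ≈ 99.59%


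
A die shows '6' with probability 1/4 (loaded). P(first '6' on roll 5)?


Geometric: P(X=5) = (1-p)^(k-1)×p = (3/4)^4×1/4 = 81/1024

P(X=5) = 81/1024 ≈ 7.91%


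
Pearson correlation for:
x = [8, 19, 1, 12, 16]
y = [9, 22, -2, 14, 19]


n=5, Σx=56, Σy=62, Σxy=960, Σx²=826, Σy²=1126
r = (5×960 - 56×62)/√((5×826 - 56²)(5×1126 - 62²))
= 1328/√(994×1786) = 1328/√1775284 ≈ 1328/1332.3978 ≈ 0.9967

r ≈ 0.9967


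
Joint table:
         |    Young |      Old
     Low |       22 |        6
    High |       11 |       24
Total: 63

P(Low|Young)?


P(Low|Young) = 22/(22+11) = 22/33 = 2/3

P = 2/3 ≈ 66.67%


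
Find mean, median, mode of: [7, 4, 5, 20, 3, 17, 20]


Sorted: [3, 4, 5, 7, 17, 20, 20]
Mean = 76/7
Median = 7
Freq: {7: 1, 4: 1, 5: 1, 20: 2, 3: 1, 17: 1}
Mode: [20]

Mean=76/7, Median=7, Mode=20


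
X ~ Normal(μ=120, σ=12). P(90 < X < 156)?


z₁=(90-120)/12=-2.5, z₂=(156-120)/12=3.0
P = Φ(3.0) - Φ(-2.5) = 0.998650 - 0.006210 = 0.992440 ≈ 0.9924

P(90 < X < 156) ≈ 0.9924


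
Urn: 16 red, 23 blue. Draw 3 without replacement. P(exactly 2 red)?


Hypergeometric: C(16,2)×C(23,1)/C(39,3)
= 120×23/9139 = 2760/9139

P(X=2) = 2760/9139 ≈ 30.20%


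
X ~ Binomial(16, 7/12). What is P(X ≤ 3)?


P(X ≤ 3) = Σ P(X=i) for i=0..3
P(X=0) = 152587890625/184884258895036416
P(X=1) = 213623046875/11555266180939776
P(X=2) = 1495361328125/7703510787293184
P(X=3) = 14654541015625/11555266180939776
Sum = 273931884765625/184884258895036416

P(X ≤ 3) = 273931884765625/184884258895036416 ≈ 0.15%


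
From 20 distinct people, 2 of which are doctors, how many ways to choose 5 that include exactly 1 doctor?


Choose 1 of the 2 doctors and 4 of the other 18 people:
C(2,1)×C(18,4) = 2×3060 = 6120

6120


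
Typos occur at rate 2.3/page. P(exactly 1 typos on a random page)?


Poisson(λ=2.3): P(X=1) = e^(-λ)×λ^k/k!
= e^(-2.3) × 2.3^1 / 1!
≈ 0.1002588437 × 2.3 / 1 ≈ 0.230595

P(X=1) ≈ 0.230595 ≈ 23.06%


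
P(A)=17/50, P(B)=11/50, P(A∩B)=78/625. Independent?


P(A)×P(B) = 187/2500
P(A∩B) = 78/625
Not equal → NOT independent

No, not independent


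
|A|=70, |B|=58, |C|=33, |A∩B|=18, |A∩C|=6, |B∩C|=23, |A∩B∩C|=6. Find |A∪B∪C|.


|A∪B∪C| = 70+58+33-18-6-23+6 = 120

|A∪B∪C| = 120


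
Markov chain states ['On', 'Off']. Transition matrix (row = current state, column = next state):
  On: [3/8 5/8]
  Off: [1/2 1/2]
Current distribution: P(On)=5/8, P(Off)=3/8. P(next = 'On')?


P(next=On) = Σᵢ P(now=i)×P(i→On)
= 5/8×3/8 + 3/8×1/2
= 15/64 + 3/16 = 27/64

P = 27/64 ≈ 0.4219


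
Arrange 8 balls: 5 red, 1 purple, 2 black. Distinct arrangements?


8!/(5!×1!×2!) = 168

168


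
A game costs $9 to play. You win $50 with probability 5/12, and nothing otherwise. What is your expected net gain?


E[gain] = (50-9)×5/12 + (-9)×7/12
= 205/12 - 21/4 = 71/6

Expected net gain = $71/6 ≈ $11.83


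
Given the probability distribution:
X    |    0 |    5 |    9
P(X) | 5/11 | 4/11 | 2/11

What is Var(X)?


E[X] = 38/11
E[X²] = 262/11
Var(X) = E[X²] - (E[X])² = 262/11 - 1444/121 = 1438/121

Var(X) = 1438/121 ≈ 11.8843


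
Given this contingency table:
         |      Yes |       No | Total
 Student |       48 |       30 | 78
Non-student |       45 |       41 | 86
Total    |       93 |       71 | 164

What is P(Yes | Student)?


P(Yes | Student) = 48/(48+30) = 48/78 = 8/13

P(Yes|Student) = 8/13 ≈ 61.54%


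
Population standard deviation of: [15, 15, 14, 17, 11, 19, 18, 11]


Mean = 120/8 = 15
  (15-15)²=0
  (15-15)²=0
  (14-15)²=1
  (17-15)²=4
  (11-15)²=16
  (19-15)²=16
  (18-15)²=9
  (11-15)²=16
Σ(x-μ)² = 62
σ² = 62/8 = 31/4

σ = √(31/4) ≈ 2.7839


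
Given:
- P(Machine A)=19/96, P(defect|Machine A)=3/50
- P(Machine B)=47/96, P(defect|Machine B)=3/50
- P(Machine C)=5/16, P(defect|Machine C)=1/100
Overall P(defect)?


P(B) = Σ P(B|Aᵢ)×P(Aᵢ)
  3/50×19/96 = 19/1600
  3/50×47/96 = 47/1600
  1/100×5/16 = 1/320
Sum = 71/1600

P(defect) = 71/1600 ≈ 4.44%


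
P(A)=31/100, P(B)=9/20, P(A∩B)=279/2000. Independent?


P(A)×P(B) = 279/2000
P(A∩B) = 279/2000
Equal ✓ → Independent

Yes, independent


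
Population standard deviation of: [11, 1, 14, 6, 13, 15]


Mean = 60/6 = 10
  (11-10)²=1
  (1-10)²=81
  (14-10)²=16
  (6-10)²=16
  (13-10)²=9
  (15-10)²=25
Σ(x-μ)² = 148
σ² = 148/6 = 74/3

σ = √(74/3) ≈ 4.9666


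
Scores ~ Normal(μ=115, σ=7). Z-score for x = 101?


z = (x - μ)/σ = (101 - 115)/7 = -2.0

z = -2.0


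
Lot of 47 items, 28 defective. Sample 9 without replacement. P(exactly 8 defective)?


Hypergeometric: C(28,8)×C(19,1)/C(47,9)
= 3108105×19/1362649145 = 3591/82861

P(X=8) = 3591/82861 ≈ 4.33%


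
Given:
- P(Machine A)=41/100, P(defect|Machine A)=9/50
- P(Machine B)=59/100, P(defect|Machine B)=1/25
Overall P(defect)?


P(B) = Σ P(B|Aᵢ)×P(Aᵢ)
  9/50×41/100 = 369/5000
  1/25×59/100 = 59/2500
Sum = 487/5000

P(defect) = 487/5000 ≈ 9.74%


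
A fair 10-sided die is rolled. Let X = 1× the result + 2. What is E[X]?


E[die] = (1+10)/2 = 11/2
E[X] = 1×11/2 + 2 = 15/2

E[X] = 15/2


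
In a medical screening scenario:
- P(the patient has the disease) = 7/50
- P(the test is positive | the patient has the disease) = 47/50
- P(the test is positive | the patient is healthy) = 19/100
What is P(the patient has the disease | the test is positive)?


Using Bayes' theorem:
P(A|B) = P(B|A)·P(A) / P(B)

P(the test is positive) = 47/50 × 7/50 + 19/100 × 43/50
= 329/2500 + 817/5000 = 59/200

P(the patient has the disease|the test is positive) = (329/2500) / (59/200) = 658/1475

P(the patient has the disease|the test is positive) = 658/1475 ≈ 44.61%


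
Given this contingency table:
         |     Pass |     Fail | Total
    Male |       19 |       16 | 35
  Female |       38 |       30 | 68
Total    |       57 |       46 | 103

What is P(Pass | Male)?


P(Pass | Male) = 19/(19+16) = 19/35

P(Pass|Male) = 19/35 ≈ 54.29%


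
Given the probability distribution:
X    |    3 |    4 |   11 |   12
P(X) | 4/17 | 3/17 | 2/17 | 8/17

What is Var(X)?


E[X] = 142/17
E[X²] = 1478/17
Var(X) = E[X²] - (E[X])² = 1478/17 - 20164/289 = 4962/289

Var(X) = 4962/289 ≈ 17.1696


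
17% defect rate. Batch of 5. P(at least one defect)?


P(all good) = (83/100)^5 = 3939040643/10000000000
P(≥1 defect) = 6060959357/10000000000

P = 6060959357/10000000000 ≈ 60.61%


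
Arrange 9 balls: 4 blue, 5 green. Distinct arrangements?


9!/(4!×5!) = 126

126


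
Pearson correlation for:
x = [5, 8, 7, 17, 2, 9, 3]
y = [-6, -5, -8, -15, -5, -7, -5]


n=7, Σx=51, Σy=-51, Σxy=-469, Σx²=521, Σy²=449
r = (7×(-469) - 51×(-51))/√((7×521 - 51²)(7×449 - (-51)²))
= -682/√(1046×542) = -682/√566932 ≈ -682/752.9489 ≈ -0.9058

r ≈ -0.9058


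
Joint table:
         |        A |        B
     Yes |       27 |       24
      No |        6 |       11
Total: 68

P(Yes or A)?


P(Yes∨A) = P(Yes) + P(A) - P(Yes∧A)
= (51 + 33 - 27)/68 = 57/68

P = 57/68 ≈ 83.82%


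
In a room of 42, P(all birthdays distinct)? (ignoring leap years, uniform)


P(all different) = Π(365-i)/365 for i=0..41
= (365/365)×(364/365)×...×(324/365)
= 0.085970

P ≈ 0.0860 ≈ 8.60%


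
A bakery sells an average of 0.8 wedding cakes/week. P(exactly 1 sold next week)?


Poisson(λ=0.8): P(X=1) = e^(-λ)×λ^k/k!
= e^(-0.8) × 0.8^1 / 1!
≈ 0.4493289641 × 0.8 / 1 ≈ 0.359463

P(X=1) ≈ 0.359463 ≈ 35.95%


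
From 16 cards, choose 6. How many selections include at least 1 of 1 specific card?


Complement: C(16,6) - C(15,6) = 8008 - 5005 = 3003

3003


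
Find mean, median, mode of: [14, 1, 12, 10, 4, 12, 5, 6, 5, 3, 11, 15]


Sorted: [1, 3, 4, 5, 5, 6, 10, 11, 12, 12, 14, 15]
Mean = 98/12 = 49/6
Median = 8
Freq: {14: 1, 1: 1, 12: 2, 10: 1, 4: 1, 5: 2, 6: 1, 3: 1, 11: 1, 15: 1}
Mode: [5, 12]

Mean=49/6, Median=8, Mode=[5, 12]


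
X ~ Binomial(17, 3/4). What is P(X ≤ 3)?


P(X ≤ 3) = Σ P(X=i) for i=0..3
P(X=0) = 1/17179869184
P(X=1) = 51/17179869184
P(X=2) = 153/2147483648
P(X=3) = 2295/2147483648
Sum = 4909/4294967296

P(X ≤ 3) = 4909/4294967296 ≈ 0.00%


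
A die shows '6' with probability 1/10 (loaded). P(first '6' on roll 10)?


Geometric: P(X=10) = (1-p)^(k-1)×p = (9/10)^9×1/10 = 387420489/10000000000

P(X=10) = 387420489/10000000000 ≈ 3.87%


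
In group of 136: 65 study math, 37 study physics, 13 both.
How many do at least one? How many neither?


|A∪B| = 65+37-13 = 89
Neither = 136-89 = 47

At least one: 89; Neither: 47


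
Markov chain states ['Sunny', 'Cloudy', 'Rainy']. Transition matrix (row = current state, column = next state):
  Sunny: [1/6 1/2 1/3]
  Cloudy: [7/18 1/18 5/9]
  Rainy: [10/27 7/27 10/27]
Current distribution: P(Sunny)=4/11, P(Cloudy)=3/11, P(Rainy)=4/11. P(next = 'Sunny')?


P(next=Sunny) = Σᵢ P(now=i)×P(i→Sunny)
= 4/11×1/6 + 3/11×7/18 + 4/11×10/27
= 2/33 + 7/66 + 40/297 = 179/594

P = 179/594 ≈ 0.3013


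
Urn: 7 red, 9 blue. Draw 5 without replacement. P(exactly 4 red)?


Hypergeometric: C(7,4)×C(9,1)/C(16,5)
= 35×9/4368 = 15/208

P(X=4) = 15/208 ≈ 7.21%


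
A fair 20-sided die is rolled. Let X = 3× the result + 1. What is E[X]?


E[die] = (1+20)/2 = 21/2
E[X] = 3×21/2 + 1 = 65/2

E[X] = 65/2


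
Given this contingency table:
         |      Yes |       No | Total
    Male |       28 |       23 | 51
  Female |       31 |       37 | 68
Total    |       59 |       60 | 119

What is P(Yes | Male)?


P(Yes | Male) = 28/(28+23) = 28/51

P(Yes|Male) = 28/51 ≈ 54.90%


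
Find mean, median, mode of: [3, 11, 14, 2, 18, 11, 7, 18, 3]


Sorted: [2, 3, 3, 7, 11, 11, 14, 18, 18]
Mean = 87/9 = 29/3
Median = 11
Freq: {3: 2, 11: 2, 14: 1, 2: 1, 18: 2, 7: 1}
Mode: [3, 11, 18]

Mean=29/3, Median=11, Mode=[3, 11, 18]


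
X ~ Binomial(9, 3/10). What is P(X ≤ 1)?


P(X ≤ 1) = Σ P(X=i) for i=0..1
P(X=0) = 40353607/1000000000
P(X=1) = 155649627/1000000000
Sum = 98001617/500000000

P(X ≤ 1) = 98001617/500000000 ≈ 19.60%


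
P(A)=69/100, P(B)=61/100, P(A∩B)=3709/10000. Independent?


P(A)×P(B) = 4209/10000
P(A∩B) = 3709/10000
Not equal → NOT independent

No, not independent


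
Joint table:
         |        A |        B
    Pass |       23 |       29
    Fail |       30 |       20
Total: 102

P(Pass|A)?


P(Pass|A) = 23/(23+30) = 23/53

P = 23/53 ≈ 43.40%


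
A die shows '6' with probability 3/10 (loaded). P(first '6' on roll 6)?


Geometric: P(X=6) = (1-p)^(k-1)×p = (7/10)^5×3/10 = 50421/1000000

P(X=6) = 50421/1000000 ≈ 5.04%


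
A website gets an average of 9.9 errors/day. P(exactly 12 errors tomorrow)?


Poisson(λ=9.9): P(X=12) = e^(-λ)×λ^k/k!
= e^(-9.9) × 9.9^12 / 12!
≈ 5.017468206e-05 × 886384871716 / 479001600 ≈ 0.092847

P(X=12) ≈ 0.092847 ≈ 9.28%


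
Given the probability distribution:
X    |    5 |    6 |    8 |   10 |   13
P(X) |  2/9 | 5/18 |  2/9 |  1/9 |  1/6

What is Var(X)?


E[X] = 47/6
E[X²] = 1243/18
Var(X) = E[X²] - (E[X])² = 1243/18 - 2209/36 = 277/36

Var(X) = 277/36 ≈ 7.6944


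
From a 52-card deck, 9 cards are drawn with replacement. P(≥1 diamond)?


P(not a diamond) = 39/52 = 3/4
P(none in 9 draws) = (3/4)^9 = 19683/262144
P(≥1 diamond) = 1 - 19683/262144 = 242461/262144

P = 242461/262144 ≈ 92.49%


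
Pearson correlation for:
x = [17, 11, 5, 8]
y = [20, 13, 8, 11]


n=4, Σx=41, Σy=52, Σxy=611, Σx²=499, Σy²=754
r = (4×611 - 41×52)/√((4×499 - 41²)(4×754 - 52²))
= 312/√(315×312) = 312/√98280 ≈ 312/313.4964 ≈ 0.9952

r ≈ 0.9952


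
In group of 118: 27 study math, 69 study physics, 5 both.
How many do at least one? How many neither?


|A∪B| = 27+69-5 = 91
Neither = 118-91 = 27

At least one: 91; Neither: 27


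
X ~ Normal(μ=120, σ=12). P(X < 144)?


z = (144-120)/12 = 2.0
P(Z < 2.0) = 0.9772

P(X < 144) ≈ 0.9772


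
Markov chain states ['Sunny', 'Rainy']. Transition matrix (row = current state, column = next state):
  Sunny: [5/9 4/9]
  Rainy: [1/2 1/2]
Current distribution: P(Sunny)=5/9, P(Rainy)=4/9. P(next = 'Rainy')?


P(next=Rainy) = Σᵢ P(now=i)×P(i→Rainy)
= 5/9×4/9 + 4/9×1/2
= 20/81 + 2/9 = 38/81

P = 38/81 ≈ 0.4691


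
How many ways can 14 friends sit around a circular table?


Circular arrangements of 14 distinct objects: fix one position to break rotational symmetry.
(n-1)! = 13! = 6227020800

6227020800


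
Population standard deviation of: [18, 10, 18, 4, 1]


Mean = 51/5
  (18-51/5)²=1521/25
  (10-51/5)²=1/25
  (18-51/5)²=1521/25
  (4-51/5)²=961/25
  (1-51/5)²=2116/25
Σ(x-μ)² = 1224/5
σ² = (1224/5)/5 = 1224/25

σ = √(1224/25) ≈ 6.9971


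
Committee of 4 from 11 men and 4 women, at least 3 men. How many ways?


Count by #men:
  3M,1W: C(11,3)×C(4,1)=660
  4M,0W: C(11,4)×C(4,0)=330
Total = 990

990


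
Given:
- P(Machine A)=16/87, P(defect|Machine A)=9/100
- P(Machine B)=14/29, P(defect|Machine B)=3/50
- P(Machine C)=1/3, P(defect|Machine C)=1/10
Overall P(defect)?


P(B) = Σ P(B|Aᵢ)×P(Aᵢ)
  9/100×16/87 = 12/725
  3/50×14/29 = 21/725
  1/10×1/3 = 1/30
Sum = 343/4350

P(defect) = 343/4350 ≈ 7.89%


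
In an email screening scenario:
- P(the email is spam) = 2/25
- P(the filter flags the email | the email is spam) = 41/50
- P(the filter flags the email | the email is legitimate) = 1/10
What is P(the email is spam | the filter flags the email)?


Using Bayes' theorem:
P(A|B) = P(B|A)·P(A) / P(B)

P(the filter flags the email) = 41/50 × 2/25 + 1/10 × 23/25
= 41/625 + 23/250 = 197/1250

P(the email is spam|the filter flags the email) = (41/625) / (197/1250) = 82/197

P(the email is spam|the filter flags the email) = 82/197 ≈ 41.62%


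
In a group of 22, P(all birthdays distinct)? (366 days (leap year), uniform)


P(all different) = Π(366-i)/366 for i=0..21
= (366/366)×(365/366)×...×(345/366)
= 0.525249

P ≈ 0.5252 ≈ 52.52%


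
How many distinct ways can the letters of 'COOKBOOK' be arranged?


Letters: 8, freq: {'C': 1, 'O': 4, 'K': 2, 'B': 1}
8!/(1!×4!×2!×1!) = 40320/48 = 840

840


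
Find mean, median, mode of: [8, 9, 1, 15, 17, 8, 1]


Sorted: [1, 1, 8, 8, 9, 15, 17]
Mean = 59/7
Median = 8
Freq: {8: 2, 9: 1, 1: 2, 15: 1, 17: 1}
Mode: [1, 8]

Mean=59/7, Median=8, Mode=[1, 8]


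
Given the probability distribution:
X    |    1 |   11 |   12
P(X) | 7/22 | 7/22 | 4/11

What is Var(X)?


E[X] = 90/11
E[X²] = 1003/11
Var(X) = E[X²] - (E[X])² = 1003/11 - 8100/121 = 2933/121

Var(X) = 2933/121 ≈ 24.2397


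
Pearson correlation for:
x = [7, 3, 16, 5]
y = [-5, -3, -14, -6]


n=4, Σx=31, Σy=-28, Σxy=-298, Σx²=339, Σy²=266
r = (4×(-298) - 31×(-28))/√((4×339 - 31²)(4×266 - (-28)²))
= -324/√(395×280) = -324/√110600 ≈ -324/332.5658 ≈ -0.9742

r ≈ -0.9742


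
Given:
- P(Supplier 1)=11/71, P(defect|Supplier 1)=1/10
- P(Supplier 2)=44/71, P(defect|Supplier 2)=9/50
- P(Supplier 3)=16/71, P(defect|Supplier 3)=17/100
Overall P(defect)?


P(B) = Σ P(B|Aᵢ)×P(Aᵢ)
  1/10×11/71 = 11/710
  9/50×44/71 = 198/1775
  17/100×16/71 = 68/1775
Sum = 587/3550

P(defect) = 587/3550 ≈ 16.54%


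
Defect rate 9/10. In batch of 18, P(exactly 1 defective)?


Binomial: P(X=1) = C(18,1)×p^1×(1-p)^17
= 18 × 9/10 × 1/100000000000000000 = 81/500000000000000000

P(X=1) = 81/500000000000000000 ≈ 0.00%


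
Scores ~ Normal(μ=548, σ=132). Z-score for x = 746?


z = (x - μ)/σ = (746 - 548)/132 = 1.5

z = 1.5


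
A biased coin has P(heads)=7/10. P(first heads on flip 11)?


Geometric: P(X=11) = (1-p)^(k-1)×p = (3/10)^10×7/10 = 413343/100000000000

P(X=11) = 413343/100000000000 ≈ 0.00%


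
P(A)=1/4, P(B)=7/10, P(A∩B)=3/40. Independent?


P(A)×P(B) = 7/40
P(A∩B) = 3/40
Not equal → NOT independent

No, not independent


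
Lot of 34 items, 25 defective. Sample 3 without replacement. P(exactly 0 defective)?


Hypergeometric: C(25,0)×C(9,3)/C(34,3)
= 1×84/5984 = 21/1496

P(X=0) = 21/1496 ≈ 1.40%


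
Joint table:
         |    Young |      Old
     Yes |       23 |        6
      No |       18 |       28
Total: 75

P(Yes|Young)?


P(Yes|Young) = 23/(23+18) = 23/41

P = 23/41 ≈ 56.10%


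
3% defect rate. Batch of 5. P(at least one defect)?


P(all good) = (97/100)^5 = 8587340257/10000000000
P(≥1 defect) = 1412659743/10000000000

P = 1412659743/10000000000 ≈ 14.13%


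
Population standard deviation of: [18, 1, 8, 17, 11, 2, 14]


Mean = 71/7
  (18-71/7)²=3025/49
  (1-71/7)²=4096/49
  (8-71/7)²=225/49
  (17-71/7)²=2304/49
  (11-71/7)²=36/49
  (2-71/7)²=3249/49
  (14-71/7)²=729/49
Σ(x-μ)² = 1952/7
σ² = (1952/7)/7 = 1952/49

σ = √(1952/49) ≈ 6.3116


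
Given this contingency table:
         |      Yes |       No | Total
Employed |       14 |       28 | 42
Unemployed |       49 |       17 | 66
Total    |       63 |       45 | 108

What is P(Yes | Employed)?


P(Yes | Employed) = 14/(14+28) = 14/42 = 1/3

P(Yes|Employed) = 1/3 ≈ 33.33%


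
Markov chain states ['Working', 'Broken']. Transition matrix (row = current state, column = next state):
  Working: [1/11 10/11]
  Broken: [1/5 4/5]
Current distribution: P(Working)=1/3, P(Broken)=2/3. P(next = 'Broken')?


P(next=Broken) = Σᵢ P(now=i)×P(i→Broken)
= 1/3×10/11 + 2/3×4/5
= 10/33 + 8/15 = 46/55

P = 46/55 ≈ 0.8364


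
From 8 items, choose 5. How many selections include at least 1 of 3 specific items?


Complement: C(8,5) - C(5,5) = 56 - 1 = 55

55


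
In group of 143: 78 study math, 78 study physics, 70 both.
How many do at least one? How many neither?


|A∪B| = 78+78-70 = 86
Neither = 143-86 = 57

At least one: 86; Neither: 57


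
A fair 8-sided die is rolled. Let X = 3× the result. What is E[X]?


E[die] = (1+8)/2 = 9/2
E[X] = 3 × 9/2 = 27/2

E[X] = 27/2


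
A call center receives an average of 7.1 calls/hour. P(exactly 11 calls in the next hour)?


Poisson(λ=7.1): P(X=11) = e^(-λ)×λ^k/k!
= e^(-7.1) × 7.1^11 / 11!
≈ 0.0008251049233 × 2311222921.22 / 39916800 ≈ 0.047774

P(X=11) ≈ 0.047774 ≈ 4.78%


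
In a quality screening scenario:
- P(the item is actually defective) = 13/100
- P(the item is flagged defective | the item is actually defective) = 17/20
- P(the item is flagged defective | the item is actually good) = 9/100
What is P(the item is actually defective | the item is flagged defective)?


Using Bayes' theorem:
P(A|B) = P(B|A)·P(A) / P(B)

P(the item is flagged defective) = 17/20 × 13/100 + 9/100 × 87/100
= 221/2000 + 783/10000 = 118/625

P(the item is actually defective|the item is flagged defective) = (221/2000) / (118/625) = 1105/1888

P(the item is actually defective|the item is flagged defective) = 1105/1888 ≈ 58.53%


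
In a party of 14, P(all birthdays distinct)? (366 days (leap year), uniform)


P(all different) = Π(366-i)/366 for i=0..13
= (366/366)×(365/366)×...×(353/366)
= 0.777440

P ≈ 0.7774 ≈ 77.74%


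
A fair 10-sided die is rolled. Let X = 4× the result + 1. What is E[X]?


E[die] = (1+10)/2 = 11/2
E[X] = 4×11/2 + 1 = 23

E[X] = 23


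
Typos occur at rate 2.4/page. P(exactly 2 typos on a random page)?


Poisson(λ=2.4): P(X=2) = e^(-λ)×λ^k/k!
= e^(-2.4) × 2.4^2 / 2!
≈ 0.09071795329 × 5.76 / 2 ≈ 0.261268

P(X=2) ≈ 0.261268 ≈ 26.13%


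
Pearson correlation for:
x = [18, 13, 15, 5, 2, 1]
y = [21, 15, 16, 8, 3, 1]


n=6, Σx=54, Σy=64, Σxy=860, Σx²=748, Σy²=996
r = (6×860 - 54×64)/√((6×748 - 54²)(6×996 - 64²))
= 1704/√(1572×1880) = 1704/√2955360 ≈ 1704/1719.1161 ≈ 0.9912

r ≈ 0.9912


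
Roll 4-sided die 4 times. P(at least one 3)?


P(no 3)^4 = (3/4)^4 = 81/256
P(≥1) = 1 - 81/256 = 175/256

P = 175/256 ≈ 68.36%


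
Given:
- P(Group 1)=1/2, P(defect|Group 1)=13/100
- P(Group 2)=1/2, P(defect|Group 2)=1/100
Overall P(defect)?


P(B) = Σ P(B|Aᵢ)×P(Aᵢ)
  13/100×1/2 = 13/200
  1/100×1/2 = 1/200
Sum = 7/100

P(defect) = 7/100 ≈ 7.00%


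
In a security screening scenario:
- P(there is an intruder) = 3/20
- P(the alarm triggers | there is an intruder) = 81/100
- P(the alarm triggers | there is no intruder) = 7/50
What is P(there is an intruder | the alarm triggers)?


Using Bayes' theorem:
P(A|B) = P(B|A)·P(A) / P(B)

P(the alarm triggers) = 81/100 × 3/20 + 7/50 × 17/20
= 243/2000 + 119/1000 = 481/2000

P(there is an intruder|the alarm triggers) = (243/2000) / (481/2000) = 243/481

P(there is an intruder|the alarm triggers) = 243/481 ≈ 50.52%


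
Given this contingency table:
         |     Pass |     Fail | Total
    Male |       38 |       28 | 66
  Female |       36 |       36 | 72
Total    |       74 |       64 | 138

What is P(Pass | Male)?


P(Pass | Male) = 38/(38+28) = 38/66 = 19/33

P(Pass|Male) = 19/33 ≈ 57.58%


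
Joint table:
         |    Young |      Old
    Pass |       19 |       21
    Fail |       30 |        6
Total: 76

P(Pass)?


P(Pass) = (19+21)/76 = 40/76 = 10/19

P(Pass) = 10/19 ≈ 52.63%


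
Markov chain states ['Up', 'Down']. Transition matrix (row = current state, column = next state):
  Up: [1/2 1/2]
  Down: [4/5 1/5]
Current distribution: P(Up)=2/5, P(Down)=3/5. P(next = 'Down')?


P(next=Down) = Σᵢ P(now=i)×P(i→Down)
= 2/5×1/2 + 3/5×1/5
= 1/5 + 3/25 = 8/25

P = 8/25 ≈ 0.3200


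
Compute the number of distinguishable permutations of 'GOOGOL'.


Letters: 6, freq: {'G': 2, 'O': 3, 'L': 1}
6!/(2!×3!×1!) = 720/12 = 60

60


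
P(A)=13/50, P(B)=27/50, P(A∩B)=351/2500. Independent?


P(A)×P(B) = 351/2500
P(A∩B) = 351/2500
Equal ✓ → Independent

Yes, independent


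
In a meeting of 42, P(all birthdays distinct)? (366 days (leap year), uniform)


P(all different) = Π(366-i)/366 for i=0..41
= (366/366)×(365/366)×...×(325/366)
= 0.086572

P ≈ 0.0866 ≈ 8.66%


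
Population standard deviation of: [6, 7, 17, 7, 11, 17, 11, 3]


Mean = 79/8
  (6-79/8)²=961/64
  (7-79/8)²=529/64
  (17-79/8)²=3249/64
  (7-79/8)²=529/64
  (11-79/8)²=81/64
  (17-79/8)²=3249/64
  (11-79/8)²=81/64
  (3-79/8)²=3025/64
Σ(x-μ)² = 1463/8
σ² = (1463/8)/8 = 1463/64

σ = √(1463/64) ≈ 4.7811


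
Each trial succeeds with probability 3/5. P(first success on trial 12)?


Geometric: P(X=12) = (1-p)^(k-1)×p = (2/5)^11×3/5 = 6144/244140625

P(X=12) = 6144/244140625 ≈ 0.00%


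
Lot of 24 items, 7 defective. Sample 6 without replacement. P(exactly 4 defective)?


Hypergeometric: C(7,4)×C(17,2)/C(24,6)
= 35×136/134596 = 170/4807

P(X=4) = 170/4807 ≈ 3.54%


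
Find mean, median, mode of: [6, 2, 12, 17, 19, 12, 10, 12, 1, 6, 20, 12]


Sorted: [1, 2, 6, 6, 10, 12, 12, 12, 12, 17, 19, 20]
Mean = 129/12 = 43/4
Median = 12
Freq: {6: 2, 2: 1, 12: 4, 17: 1, 19: 1, 10: 1, 1: 1, 20: 1}
Mode: [12]

Mean=43/4, Median=12, Mode=12


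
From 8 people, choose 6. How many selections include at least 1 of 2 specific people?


Complement: C(8,6) - C(6,6) = 28 - 1 = 27

27


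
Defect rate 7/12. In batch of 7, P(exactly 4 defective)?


Binomial: P(X=4) = C(7,4)×p^4×(1-p)^3
= 35 × 2401/20736 × 125/1728 = 10504375/35831808

P(X=4) = 10504375/35831808 ≈ 29.32%


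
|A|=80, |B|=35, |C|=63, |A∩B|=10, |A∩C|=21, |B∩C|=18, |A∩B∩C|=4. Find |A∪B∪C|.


|A∪B∪C| = 80+35+63-10-21-18+4 = 133

|A∪B∪C| = 133


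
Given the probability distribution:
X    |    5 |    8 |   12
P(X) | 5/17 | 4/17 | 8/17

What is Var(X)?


E[X] = 9
E[X²] = 1533/17
Var(X) = E[X²] - (E[X])² = 1533/17 - 81 = 156/17

Var(X) = 156/17 ≈ 9.1765


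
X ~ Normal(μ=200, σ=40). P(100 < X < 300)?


z₁=(100-200)/40=-2.5, z₂=(300-200)/40=2.5
P = Φ(2.5) - Φ(-2.5) = 0.993790 - 0.006210 = 0.987580 ≈ 0.9876

P(100 < X < 300) ≈ 0.9876


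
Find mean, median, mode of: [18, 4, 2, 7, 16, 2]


Sorted: [2, 2, 4, 7, 16, 18]
Mean = 49/6
Median = 11/2
Freq: {18: 1, 4: 1, 2: 2, 7: 1, 16: 1}
Mode: [2]

Mean=49/6, Median=11/2, Mode=2


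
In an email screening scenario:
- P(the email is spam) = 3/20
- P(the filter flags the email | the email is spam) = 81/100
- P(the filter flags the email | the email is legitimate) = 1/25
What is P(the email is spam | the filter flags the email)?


Using Bayes' theorem:
P(A|B) = P(B|A)·P(A) / P(B)

P(the filter flags the email) = 81/100 × 3/20 + 1/25 × 17/20
= 243/2000 + 17/500 = 311/2000

P(the email is spam|the filter flags the email) = (243/2000) / (311/2000) = 243/311

P(the email is spam|the filter flags the email) = 243/311 ≈ 78.14%


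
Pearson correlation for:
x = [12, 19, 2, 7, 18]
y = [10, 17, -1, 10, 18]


n=5, Σx=58, Σy=54, Σxy=835, Σx²=882, Σy²=814
r = (5×835 - 58×54)/√((5×882 - 58²)(5×814 - 54²))
= 1043/√(1046×1154) = 1043/√1207084 ≈ 1043/1098.6737 ≈ 0.9493

r ≈ 0.9493


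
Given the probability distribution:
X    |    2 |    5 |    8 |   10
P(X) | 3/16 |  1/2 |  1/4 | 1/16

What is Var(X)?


E[X] = 11/2
E[X²] = 71/2
Var(X) = E[X²] - (E[X])² = 71/2 - 121/4 = 21/4

Var(X) = 21/4 ≈ 5.2500


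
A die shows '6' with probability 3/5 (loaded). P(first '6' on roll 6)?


Geometric: P(X=6) = (1-p)^(k-1)×p = (2/5)^5×3/5 = 96/15625

P(X=6) = 96/15625 ≈ 0.61%


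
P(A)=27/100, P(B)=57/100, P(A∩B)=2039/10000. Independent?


P(A)×P(B) = 1539/10000
P(A∩B) = 2039/10000
Not equal → NOT independent

No, not independent


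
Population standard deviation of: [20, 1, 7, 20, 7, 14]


Mean = 69/6 = 23/2
  (20-23/2)²=289/4
  (1-23/2)²=441/4
  (7-23/2)²=81/4
  (20-23/2)²=289/4
  (7-23/2)²=81/4
  (14-23/2)²=25/4
Σ(x-μ)² = 603/2
σ² = (603/2)/6 = 201/4

σ = √(201/4) ≈ 7.0887


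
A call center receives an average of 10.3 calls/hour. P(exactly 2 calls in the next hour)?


Poisson(λ=10.3): P(X=2) = e^(-λ)×λ^k/k!
= e^(-10.3) × 10.3^2 / 2!
≈ 3.363309519e-05 × 106.09 / 2 ≈ 0.001784

P(X=2) ≈ 0.001784 ≈ 0.18%


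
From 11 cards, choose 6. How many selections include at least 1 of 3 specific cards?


Complement: C(11,6) - C(8,6) = 462 - 28 = 434

434


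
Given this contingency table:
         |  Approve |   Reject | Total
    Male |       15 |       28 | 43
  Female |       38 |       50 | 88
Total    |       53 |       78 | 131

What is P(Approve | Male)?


P(Approve | Male) = 15/(15+28) = 15/43

P(Approve|Male) = 15/43 ≈ 34.88%


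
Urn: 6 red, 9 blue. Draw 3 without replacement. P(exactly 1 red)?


Hypergeometric: C(6,1)×C(9,2)/C(15,3)
= 6×36/455 = 216/455

P(X=1) = 216/455 ≈ 47.47%


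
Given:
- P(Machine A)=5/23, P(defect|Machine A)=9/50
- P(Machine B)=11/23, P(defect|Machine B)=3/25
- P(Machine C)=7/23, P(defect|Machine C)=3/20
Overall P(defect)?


P(B) = Σ P(B|Aᵢ)×P(Aᵢ)
  9/50×5/23 = 9/230
  3/25×11/23 = 33/575
  3/20×7/23 = 21/460
Sum = 327/2300

P(defect) = 327/2300 ≈ 14.22%


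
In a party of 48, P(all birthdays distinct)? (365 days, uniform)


P(all different) = Π(365-i)/365 for i=0..47
= (365/365)×(364/365)×...×(318/365)
= 0.039402

P ≈ 0.0394 ≈ 3.94%


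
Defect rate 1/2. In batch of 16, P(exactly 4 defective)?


Binomial: P(X=4) = C(16,4)×p^4×(1-p)^12
= 1820 × 1/16 × 1/4096 = 455/16384

P(X=4) = 455/16384 ≈ 2.78%


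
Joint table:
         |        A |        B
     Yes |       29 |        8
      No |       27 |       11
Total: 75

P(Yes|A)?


P(Yes|A) = 29/(29+27) = 29/56

P = 29/56 ≈ 51.79%


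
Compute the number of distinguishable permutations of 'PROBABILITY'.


Letters: 11, freq: {'P': 1, 'R': 1, 'O': 1, 'B': 2, 'A': 1, 'I': 2, 'L': 1, 'T': 1, 'Y': 1}
11!/(1!×1!×1!×2!×1!×2!×1!×1!×1!) = 39916800/4 = 9979200

9979200


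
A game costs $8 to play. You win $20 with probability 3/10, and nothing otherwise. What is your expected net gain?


E[gain] = (20-8)×3/10 + (-8)×7/10
= 18/5 - 28/5 = -2

Expected net gain = $-2 ≈ $-2.00


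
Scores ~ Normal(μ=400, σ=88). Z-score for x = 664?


z = (x - μ)/σ = (664 - 400)/88 = 3.0

z = 3.0


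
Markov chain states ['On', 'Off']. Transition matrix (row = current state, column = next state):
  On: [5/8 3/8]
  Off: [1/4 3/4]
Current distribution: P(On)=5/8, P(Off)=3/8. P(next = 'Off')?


P(next=Off) = Σᵢ P(now=i)×P(i→Off)
= 5/8×3/8 + 3/8×3/4
= 15/64 + 9/32 = 33/64

P = 33/64 ≈ 0.5156


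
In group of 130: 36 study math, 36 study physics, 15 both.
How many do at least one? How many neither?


|A∪B| = 36+36-15 = 57
Neither = 130-57 = 73

At least one: 57; Neither: 73


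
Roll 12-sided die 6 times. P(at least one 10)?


P(no 10)^6 = (11/12)^6 = 1771561/2985984
P(≥1) = 1 - 1771561/2985984 = 1214423/2985984

P = 1214423/2985984 ≈ 40.67%


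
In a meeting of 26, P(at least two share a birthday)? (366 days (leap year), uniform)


P(all different) = Π(366-i)/366 for i=0..25
= 0.402786
P(match) = 1 - 0.402786 = 0.597214

P ≈ 0.5972 ≈ 59.72%


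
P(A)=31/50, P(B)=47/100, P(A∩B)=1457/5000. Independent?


P(A)×P(B) = 1457/5000
P(A∩B) = 1457/5000
Equal ✓ → Independent

Yes, independent


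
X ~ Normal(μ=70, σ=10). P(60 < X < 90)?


z₁=(60-70)/10=-1.0, z₂=(90-70)/10=2.0
P = Φ(2.0) - Φ(-1.0) = 0.977250 - 0.158655 = 0.818595 ≈ 0.8186

P(60 < X < 90) ≈ 0.8186


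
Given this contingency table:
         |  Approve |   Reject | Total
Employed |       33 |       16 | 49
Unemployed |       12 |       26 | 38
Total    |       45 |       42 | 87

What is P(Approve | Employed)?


P(Approve | Employed) = 33/(33+16) = 33/49

P(Approve|Employed) = 33/49 ≈ 67.35%


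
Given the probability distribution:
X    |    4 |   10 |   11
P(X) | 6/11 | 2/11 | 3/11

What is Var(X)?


E[X] = 7
E[X²] = 659/11
Var(X) = E[X²] - (E[X])² = 659/11 - 49 = 120/11

Var(X) = 120/11 ≈ 10.9091


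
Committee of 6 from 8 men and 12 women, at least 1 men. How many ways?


Count by #men:
  1M,5W: C(8,1)×C(12,5)=6336
  2M,4W: C(8,2)×C(12,4)=13860
  3M,3W: C(8,3)×C(12,3)=12320
  4M,2W: C(8,4)×C(12,2)=4620
  5M,1W: C(8,5)×C(12,1)=672
  6M,0W: C(8,6)×C(12,0)=28
Total = 37836

37836


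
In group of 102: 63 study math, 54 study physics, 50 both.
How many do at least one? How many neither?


|A∪B| = 63+54-50 = 67
Neither = 102-67 = 35

At least one: 67; Neither: 35


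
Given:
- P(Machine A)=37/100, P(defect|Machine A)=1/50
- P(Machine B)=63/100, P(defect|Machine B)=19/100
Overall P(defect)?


P(B) = Σ P(B|Aᵢ)×P(Aᵢ)
  1/50×37/100 = 37/5000
  19/100×63/100 = 1197/10000
Sum = 1271/10000

P(defect) = 1271/10000 ≈ 12.71%


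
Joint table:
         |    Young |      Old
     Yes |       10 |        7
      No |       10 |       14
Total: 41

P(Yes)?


P(Yes) = (10+7)/41 = 17/41

P(Yes) = 17/41 ≈ 41.46%


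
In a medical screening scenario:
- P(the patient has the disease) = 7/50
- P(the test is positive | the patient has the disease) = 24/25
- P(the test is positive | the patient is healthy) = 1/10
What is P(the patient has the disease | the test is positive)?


Using Bayes' theorem:
P(A|B) = P(B|A)·P(A) / P(B)

P(the test is positive) = 24/25 × 7/50 + 1/10 × 43/50
= 84/625 + 43/500 = 551/2500

P(the patient has the disease|the test is positive) = (84/625) / (551/2500) = 336/551

P(the patient has the disease|the test is positive) = 336/551 ≈ 60.98%


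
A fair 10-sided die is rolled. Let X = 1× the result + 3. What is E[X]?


E[die] = (1+10)/2 = 11/2
E[X] = 1×11/2 + 3 = 17/2

E[X] = 17/2


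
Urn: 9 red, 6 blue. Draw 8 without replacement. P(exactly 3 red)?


Hypergeometric: C(9,3)×C(6,5)/C(15,8)
= 84×6/6435 = 56/715

P(X=3) = 56/715 ≈ 7.83%


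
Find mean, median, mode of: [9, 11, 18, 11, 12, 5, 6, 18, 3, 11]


Sorted: [3, 5, 6, 9, 11, 11, 11, 12, 18, 18]
Mean = 104/10 = 52/5
Median = 11
Freq: {9: 1, 11: 3, 18: 2, 12: 1, 5: 1, 6: 1, 3: 1}
Mode: [11]

Mean=52/5, Median=11, Mode=11


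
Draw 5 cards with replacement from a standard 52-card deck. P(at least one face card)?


P(not a face card) = 40/52 = 10/13
P(none in 5 draws) = (10/13)^5 = 100000/371293
P(≥1 face card) = 1 - 100000/371293 = 271293/371293

P = 271293/371293 ≈ 73.07%


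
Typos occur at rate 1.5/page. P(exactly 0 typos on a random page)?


Poisson(λ=1.5): P(X=0) = e^(-λ)×λ^k/k!
= e^(-1.5) × 1.5^0 / 0!
≈ 0.2231301601 × 1 / 1 ≈ 0.223130

P(X=0) ≈ 0.223130 ≈ 22.31%


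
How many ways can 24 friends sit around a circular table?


Circular arrangements of 24 distinct objects: fix one position to break rotational symmetry.
(n-1)! = 23! = 25852016738884976640000

25852016738884976640000


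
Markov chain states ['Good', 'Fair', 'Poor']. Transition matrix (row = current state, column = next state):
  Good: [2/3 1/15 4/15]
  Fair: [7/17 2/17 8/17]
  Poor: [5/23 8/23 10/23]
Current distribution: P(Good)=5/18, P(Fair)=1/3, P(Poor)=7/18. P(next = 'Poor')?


P(next=Poor) = Σᵢ P(now=i)×P(i→Poor)
= 5/18×4/15 + 1/3×8/17 + 7/18×10/23
= 2/27 + 8/51 + 35/207 = 4223/10557

P = 4223/10557 ≈ 0.4000


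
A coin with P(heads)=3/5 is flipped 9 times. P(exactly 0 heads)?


Binomial: P(X=0) = C(9,0)×p^0×(1-p)^9
= 1 × 1 × 512/1953125 = 512/1953125

P(X=0) = 512/1953125 ≈ 0.03%


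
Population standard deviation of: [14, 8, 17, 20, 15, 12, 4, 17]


Mean = 107/8
  (14-107/8)²=25/64
  (8-107/8)²=1849/64
  (17-107/8)²=841/64
  (20-107/8)²=2809/64
  (15-107/8)²=169/64
  (12-107/8)²=121/64
  (4-107/8)²=5625/64
  (17-107/8)²=841/64
Σ(x-μ)² = 1535/8
σ² = (1535/8)/8 = 1535/64

σ = √(1535/64) ≈ 4.8974


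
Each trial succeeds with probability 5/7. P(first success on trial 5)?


Geometric: P(X=5) = (1-p)^(k-1)×p = (2/7)^4×5/7 = 80/16807

P(X=5) = 80/16807 ≈ 0.48%


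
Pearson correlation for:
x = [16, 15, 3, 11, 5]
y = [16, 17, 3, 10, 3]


n=5, Σx=50, Σy=49, Σxy=645, Σx²=636, Σy²=663
r = (5×645 - 50×49)/√((5×636 - 50²)(5×663 - 49²))
= 775/√(680×914) = 775/√621520 ≈ 775/788.3654 ≈ 0.9830

r ≈ 0.9830


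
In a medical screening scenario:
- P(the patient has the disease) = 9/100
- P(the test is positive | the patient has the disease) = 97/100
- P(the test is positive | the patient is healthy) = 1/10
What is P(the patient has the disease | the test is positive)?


Using Bayes' theorem:
P(A|B) = P(B|A)·P(A) / P(B)

P(the test is positive) = 97/100 × 9/100 + 1/10 × 91/100
= 873/10000 + 91/1000 = 1783/10000

P(the patient has the disease|the test is positive) = (873/10000) / (1783/10000) = 873/1783

P(the patient has the disease|the test is positive) = 873/1783 ≈ 48.96%


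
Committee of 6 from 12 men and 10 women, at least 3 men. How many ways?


Count by #men:
  3M,3W: C(12,3)×C(10,3)=26400
  4M,2W: C(12,4)×C(10,2)=22275
  5M,1W: C(12,5)×C(10,1)=7920
  6M,0W: C(12,6)×C(10,0)=924
Total = 57519

57519


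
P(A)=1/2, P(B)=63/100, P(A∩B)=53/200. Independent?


P(A)×P(B) = 63/200
P(A∩B) = 53/200
Not equal → NOT independent

No, not independent


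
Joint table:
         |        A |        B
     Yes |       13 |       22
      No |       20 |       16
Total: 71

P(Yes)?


P(Yes) = (13+22)/71 = 35/71

P(Yes) = 35/71 ≈ 49.30%


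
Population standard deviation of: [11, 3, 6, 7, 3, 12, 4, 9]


Mean = 55/8
  (11-55/8)²=1089/64
  (3-55/8)²=961/64
  (6-55/8)²=49/64
  (7-55/8)²=1/64
  (3-55/8)²=961/64
  (12-55/8)²=1681/64
  (4-55/8)²=529/64
  (9-55/8)²=289/64
Σ(x-μ)² = 695/8
σ² = (695/8)/8 = 695/64

σ = √(695/64) ≈ 3.2954


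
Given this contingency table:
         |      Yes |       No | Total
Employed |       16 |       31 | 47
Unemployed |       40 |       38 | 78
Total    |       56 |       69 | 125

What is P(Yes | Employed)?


P(Yes | Employed) = 16/(16+31) = 16/47

P(Yes|Employed) = 16/47 ≈ 34.04%


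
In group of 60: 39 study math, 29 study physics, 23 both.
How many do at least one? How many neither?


|A∪B| = 39+29-23 = 45
Neither = 60-45 = 15

At least one: 45; Neither: 15
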